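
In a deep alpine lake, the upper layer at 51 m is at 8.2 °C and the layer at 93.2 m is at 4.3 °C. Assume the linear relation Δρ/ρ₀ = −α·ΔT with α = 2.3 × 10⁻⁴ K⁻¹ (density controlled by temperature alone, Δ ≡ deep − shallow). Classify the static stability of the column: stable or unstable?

ΔT = 4.3 − 8.2 = -3.9 K, so Δρ/ρ₀ = −αΔT = 8.97 × 10⁻⁴.
Δρ/ρ₀ > 0, so Δρ > 0: deeper water is denser → statically stable.

stable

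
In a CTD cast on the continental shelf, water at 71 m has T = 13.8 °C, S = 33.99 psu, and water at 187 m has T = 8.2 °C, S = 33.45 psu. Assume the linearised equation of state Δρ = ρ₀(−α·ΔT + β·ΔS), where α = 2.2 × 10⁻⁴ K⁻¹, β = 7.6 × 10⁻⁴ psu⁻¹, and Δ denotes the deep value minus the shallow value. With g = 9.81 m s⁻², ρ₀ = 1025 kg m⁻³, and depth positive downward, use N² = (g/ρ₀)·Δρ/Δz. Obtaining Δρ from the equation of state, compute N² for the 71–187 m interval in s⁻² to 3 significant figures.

ΔT = -5.6 K, ΔS = -0.54 psu (deep − shallow).
Δρ/ρ₀ = −αΔT + βΔS = 1.232 × 10⁻³ − 4.104 × 10⁻⁴ = 8.216 × 10⁻⁴, so Δρ ≈ 0.8421 kg m⁻³.
N² = (g/ρ₀)·Δρ/Δz = g·(Δρ/ρ₀)/Δz = 9.81 × 8.216 × 10⁻⁴ / 116 = 6.9482 × 10⁻⁵ s⁻² ≈ 6.95 × 10⁻⁵ s⁻².

6.95 × 10⁻⁵ s⁻²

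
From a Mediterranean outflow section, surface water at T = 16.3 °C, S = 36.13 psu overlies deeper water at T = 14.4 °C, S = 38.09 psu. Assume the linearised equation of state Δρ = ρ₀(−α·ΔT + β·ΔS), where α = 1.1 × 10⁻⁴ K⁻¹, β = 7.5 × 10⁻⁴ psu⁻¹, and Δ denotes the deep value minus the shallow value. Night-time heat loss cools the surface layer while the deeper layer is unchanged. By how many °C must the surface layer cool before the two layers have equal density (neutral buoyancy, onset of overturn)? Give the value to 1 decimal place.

Neutral buoyancy requires Δρ = 0, i.e. −α(T_deep − T_surf′) + β(S_deep − S_surf) = 0.
T_surf′ = T_deep − (β/α)·ΔS = 14.4 − (7.5 × 10⁻⁴/1.1 × 10⁻⁴)·(+1.96) = 1.036 °C.
Cooling required: 16.3 − (1.036) = 15.264 °C.

15.3 °C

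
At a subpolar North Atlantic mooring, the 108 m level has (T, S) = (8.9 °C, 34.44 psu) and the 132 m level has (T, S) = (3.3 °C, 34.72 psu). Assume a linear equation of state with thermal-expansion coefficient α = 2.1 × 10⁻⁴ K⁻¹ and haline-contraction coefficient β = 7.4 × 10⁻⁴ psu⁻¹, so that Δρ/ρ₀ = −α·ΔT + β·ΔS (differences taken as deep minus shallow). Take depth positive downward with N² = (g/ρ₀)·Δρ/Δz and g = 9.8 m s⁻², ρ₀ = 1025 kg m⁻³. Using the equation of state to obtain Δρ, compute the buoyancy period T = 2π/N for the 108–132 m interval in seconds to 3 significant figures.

ΔT = -5.6 K, ΔS = +0.28 psu (deep − shallow).
Δρ/ρ₀ = −αΔT + βΔS = 1.176 × 10⁻³ + 2.072 × 10⁻⁴ = 1.3832 × 10⁻³, so Δρ ≈ 1.418 kg m⁻³.
N² = (g/ρ₀)·Δρ/Δz = g·(Δρ/ρ₀)/Δz = 9.8 × 1.3832 × 10⁻³ / 24 = 5.6481 × 10⁻⁴ s⁻².
N = √(5.6481 × 10⁻⁴) = 0.023766 rad s⁻¹ → T = 2π/N = 264.38 s ≈ 264 s.

264 s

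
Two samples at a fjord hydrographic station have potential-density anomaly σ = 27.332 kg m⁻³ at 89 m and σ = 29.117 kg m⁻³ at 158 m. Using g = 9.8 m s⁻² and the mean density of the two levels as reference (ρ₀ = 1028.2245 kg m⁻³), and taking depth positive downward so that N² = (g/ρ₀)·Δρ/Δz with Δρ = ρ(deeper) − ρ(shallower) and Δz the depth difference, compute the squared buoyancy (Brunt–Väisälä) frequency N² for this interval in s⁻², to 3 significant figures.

Δρ = 1029.117 − 1027.332 = 1.785 kg m⁻³ over Δz = 158 − 89 = 69 m.
N² = (9.8/1028.2245) × (1.785/69) = 2.4656 × 10⁻⁴ s⁻² ≈ 2.47 × 10⁻⁴ s⁻².

2.47 × 10⁻⁴ s⁻²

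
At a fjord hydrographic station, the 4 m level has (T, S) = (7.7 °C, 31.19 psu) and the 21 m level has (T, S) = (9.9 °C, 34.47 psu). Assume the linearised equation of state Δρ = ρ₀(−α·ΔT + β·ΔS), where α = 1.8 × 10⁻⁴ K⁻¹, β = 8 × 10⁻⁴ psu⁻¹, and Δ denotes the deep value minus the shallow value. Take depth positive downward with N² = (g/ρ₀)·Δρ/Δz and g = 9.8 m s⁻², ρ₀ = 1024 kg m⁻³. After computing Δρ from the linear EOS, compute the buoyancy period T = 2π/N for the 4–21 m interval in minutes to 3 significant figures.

2.92 min

ΔT = +2.2 K, ΔS = +3.28 psu (deep − shallow).
Δρ/ρ₀ = −αΔT + βΔS = -3.96 × 10⁻⁴ + 2.624 × 10⁻³ = 2.228 × 10⁻³, so Δρ ≈ 2.281 kg m⁻³.
N² = (g/ρ₀)·Δρ/Δz = g·(Δρ/ρ₀)/Δz = 9.8 × 2.228 × 10⁻³ / 17 = 1.2844 × 10⁻³ s⁻².
N = √(1.2844 × 10⁻³) = 0.035839 rad s⁻¹ → T = 2π/N = 175.32 s = 2.9220 min ≈ 2.92 min.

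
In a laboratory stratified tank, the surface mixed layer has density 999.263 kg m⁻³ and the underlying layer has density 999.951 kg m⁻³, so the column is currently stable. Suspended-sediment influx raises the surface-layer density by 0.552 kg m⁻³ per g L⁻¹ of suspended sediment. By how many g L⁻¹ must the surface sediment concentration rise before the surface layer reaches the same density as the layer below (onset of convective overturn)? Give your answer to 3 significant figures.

Density deficit of the surface layer: 999.951 − 999.263 = 0.688 kg m⁻³.
Required change = 0.688 / 0.552 = 1.25 g L⁻¹.

1.25 g L⁻¹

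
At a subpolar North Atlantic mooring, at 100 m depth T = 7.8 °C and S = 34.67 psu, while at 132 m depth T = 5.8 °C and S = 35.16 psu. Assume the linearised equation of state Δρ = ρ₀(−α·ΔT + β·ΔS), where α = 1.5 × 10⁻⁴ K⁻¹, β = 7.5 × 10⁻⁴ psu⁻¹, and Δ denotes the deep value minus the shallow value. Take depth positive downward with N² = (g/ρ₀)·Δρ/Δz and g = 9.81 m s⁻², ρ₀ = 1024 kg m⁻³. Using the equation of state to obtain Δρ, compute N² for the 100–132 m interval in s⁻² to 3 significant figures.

ΔT = -2.0 K, ΔS = +0.49 psu (deep − shallow).
Δρ/ρ₀ = −αΔT + βΔS = 3.00 × 10⁻⁴ + 3.675 × 10⁻⁴ = 6.675 × 10⁻⁴, so Δρ ≈ 0.6835 kg m⁻³.
N² = (g/ρ₀)·Δρ/Δz = g·(Δρ/ρ₀)/Δz = 9.81 × 6.675 × 10⁻⁴ / 32 = 2.0463 × 10⁻⁴ s⁻² ≈ 2.05 × 10⁻⁴ s⁻².

2.05 × 10⁻⁴ s⁻²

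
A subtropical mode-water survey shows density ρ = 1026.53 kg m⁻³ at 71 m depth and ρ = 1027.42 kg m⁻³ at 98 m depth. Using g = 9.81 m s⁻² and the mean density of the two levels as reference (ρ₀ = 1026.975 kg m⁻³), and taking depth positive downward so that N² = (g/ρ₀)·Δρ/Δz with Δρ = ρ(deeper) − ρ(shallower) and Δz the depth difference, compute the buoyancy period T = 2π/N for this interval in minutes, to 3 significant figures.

Δρ = 1027.42 − 1026.53 = 0.89 kg m⁻³ over Δz = 98 − 71 = 27 m.
N² = (9.81/1026.975) × (0.89/27) = 3.1487 × 10⁻⁴ s⁻².
N = √(3.1487 × 10⁻⁴) = 0.017745 rad s⁻¹, so T = 2π/N = 354.08 s = 5.9013 min ≈ 5.90 min.

5.90 min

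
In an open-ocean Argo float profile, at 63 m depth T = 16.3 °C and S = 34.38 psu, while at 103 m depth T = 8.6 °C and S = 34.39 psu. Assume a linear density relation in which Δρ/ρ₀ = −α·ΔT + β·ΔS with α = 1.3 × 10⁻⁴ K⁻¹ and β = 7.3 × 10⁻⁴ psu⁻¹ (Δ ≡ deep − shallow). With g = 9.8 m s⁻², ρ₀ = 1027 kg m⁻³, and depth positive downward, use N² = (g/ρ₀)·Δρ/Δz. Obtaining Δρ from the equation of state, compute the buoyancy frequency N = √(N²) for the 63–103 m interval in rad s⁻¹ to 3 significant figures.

0.0157 rad s⁻¹

ΔT = -7.7 K, ΔS = +0.01 psu (deep − shallow).
Δρ/ρ₀ = −αΔT + βΔS = 1.001 × 10⁻³ + 7.30 × 10⁻⁶ = 1.0083 × 10⁻³, so Δρ ≈ 1.036 kg m⁻³.
N² = (g/ρ₀)·Δρ/Δz = g·(Δρ/ρ₀)/Δz = 9.8 × 1.0083 × 10⁻³ / 40 = 2.4703 × 10⁻⁴ s⁻².
N = √(2.4703 × 10⁻⁴) = 0.015717 rad s⁻¹ ≈ 0.0157 rad s⁻¹.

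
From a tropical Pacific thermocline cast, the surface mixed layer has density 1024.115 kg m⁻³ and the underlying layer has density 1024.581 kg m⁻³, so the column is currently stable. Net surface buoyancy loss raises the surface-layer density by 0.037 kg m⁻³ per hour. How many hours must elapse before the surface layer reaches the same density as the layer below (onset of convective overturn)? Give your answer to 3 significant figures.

Density deficit of the surface layer: 1024.581 − 1024.115 = 0.466 kg m⁻³.
Required change = 0.466 / 0.037 = 12.6 hours.

12.6 hours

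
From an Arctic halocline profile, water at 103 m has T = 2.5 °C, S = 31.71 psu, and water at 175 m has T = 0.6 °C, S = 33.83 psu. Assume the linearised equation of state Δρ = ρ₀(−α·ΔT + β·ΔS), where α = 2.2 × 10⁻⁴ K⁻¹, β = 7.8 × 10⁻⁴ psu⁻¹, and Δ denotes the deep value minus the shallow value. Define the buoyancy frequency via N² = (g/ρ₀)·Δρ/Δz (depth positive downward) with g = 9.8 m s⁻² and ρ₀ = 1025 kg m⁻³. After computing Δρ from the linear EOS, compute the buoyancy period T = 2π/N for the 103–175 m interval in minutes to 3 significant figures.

6.24 min

ΔT = -1.9 K, ΔS = +2.12 psu (deep − shallow).
Δρ/ρ₀ = −αΔT + βΔS = 4.18 × 10⁻⁴ + 1.6536 × 10⁻³ = 2.0716 × 10⁻³, so Δρ ≈ 2.123 kg m⁻³.
N² = (g/ρ₀)·Δρ/Δz = g·(Δρ/ρ₀)/Δz = 9.8 × 2.0716 × 10⁻³ / 72 = 2.8197 × 10⁻⁴ s⁻².
N = √(2.8197 × 10⁻⁴) = 0.016792 rad s⁻¹ → T = 2π/N = 374.18 s = 6.2363 min ≈ 6.24 min.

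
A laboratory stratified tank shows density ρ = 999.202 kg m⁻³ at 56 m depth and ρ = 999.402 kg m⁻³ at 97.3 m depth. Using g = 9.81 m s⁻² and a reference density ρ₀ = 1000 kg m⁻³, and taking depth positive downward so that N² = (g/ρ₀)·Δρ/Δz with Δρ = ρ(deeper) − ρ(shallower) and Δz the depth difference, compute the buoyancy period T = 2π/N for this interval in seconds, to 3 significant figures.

912 s

Δρ = 999.402 − 999.202 = 0.200 kg m⁻³ over Δz = 97.3 − 56 = 41.3 m.
N² = (9.81/1000) × (0.200/41.3) = 4.7506 × 10⁻⁵ s⁻².
N = √(4.7506 × 10⁻⁵) = 6.8925 × 10⁻³ rad s⁻¹, so T = 2π/N = 911.60 s ≈ 912 s.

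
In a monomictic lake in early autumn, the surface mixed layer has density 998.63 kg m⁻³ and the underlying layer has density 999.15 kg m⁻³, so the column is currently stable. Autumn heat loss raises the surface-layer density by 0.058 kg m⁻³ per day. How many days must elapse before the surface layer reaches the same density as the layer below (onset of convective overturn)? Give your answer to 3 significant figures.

8.97 days

Density deficit of the surface layer: 999.15 − 998.63 = 0.52 kg m⁻³.
Required change = 0.52 / 0.058 = 8.97 days.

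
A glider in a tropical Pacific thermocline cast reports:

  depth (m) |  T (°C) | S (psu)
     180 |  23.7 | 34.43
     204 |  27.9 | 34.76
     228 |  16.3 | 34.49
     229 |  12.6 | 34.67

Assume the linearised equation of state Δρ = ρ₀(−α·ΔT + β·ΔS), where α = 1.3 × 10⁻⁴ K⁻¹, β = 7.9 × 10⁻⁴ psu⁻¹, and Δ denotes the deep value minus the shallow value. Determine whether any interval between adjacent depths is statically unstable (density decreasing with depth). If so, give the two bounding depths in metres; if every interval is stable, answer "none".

Evaluate Δρ/ρ₀ = −αΔT + βΔS across each adjacent pair:
  180–204 m: −αΔT+βΔS = −(1.3 × 10⁻⁴)(+4.2)+(7.9 × 10⁻⁴)(+0.33) = -2.9 × 10⁻⁴ → UNSTABLE
  204–228 m: −αΔT+βΔS = −(1.3 × 10⁻⁴)(-11.6)+(7.9 × 10⁻⁴)(-0.27) = 1.3 × 10⁻³ → stable
  228–229 m: −αΔT+βΔS = −(1.3 × 10⁻⁴)(-3.7)+(7.9 × 10⁻⁴)(+0.18) = 6.2 × 10⁻⁴ → stable
The 180–204 m interval has Δρ < 0: lighter water underlies denser water.

180–204 m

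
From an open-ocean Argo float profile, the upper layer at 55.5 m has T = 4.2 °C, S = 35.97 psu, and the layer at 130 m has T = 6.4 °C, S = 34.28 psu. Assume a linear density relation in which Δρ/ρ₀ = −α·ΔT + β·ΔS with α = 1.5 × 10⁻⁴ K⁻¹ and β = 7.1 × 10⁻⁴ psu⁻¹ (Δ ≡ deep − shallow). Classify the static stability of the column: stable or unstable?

unstable

ΔT = 6.4 − 4.2 = +2.2 K and ΔS = 34.28 − 35.97 = -1.69 psu (deep − shallow).
−αΔT = -3.30 × 10⁻⁴; βΔS = -1.1999 × 10⁻³; sum Δρ/ρ₀ = -1.5299 × 10⁻³.
Δρ/ρ₀ < 0, so Δρ < 0: deeper water is lighter → statically unstable; the column would overturn.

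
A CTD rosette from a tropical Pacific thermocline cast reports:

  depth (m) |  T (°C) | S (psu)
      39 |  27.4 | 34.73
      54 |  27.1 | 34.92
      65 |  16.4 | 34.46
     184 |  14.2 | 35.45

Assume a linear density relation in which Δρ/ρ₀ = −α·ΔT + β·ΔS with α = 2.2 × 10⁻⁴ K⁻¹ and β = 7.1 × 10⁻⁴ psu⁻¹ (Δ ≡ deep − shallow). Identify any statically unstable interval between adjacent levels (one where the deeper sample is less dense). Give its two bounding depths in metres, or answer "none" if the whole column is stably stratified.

Evaluate Δρ/ρ₀ = −αΔT + βΔS across each adjacent pair:
  39–54 m: −αΔT+βΔS = −(2.2 × 10⁻⁴)(-0.3)+(7.1 × 10⁻⁴)(+0.19) = 2.0 × 10⁻⁴ → stable
  54–65 m: −αΔT+βΔS = −(2.2 × 10⁻⁴)(-10.7)+(7.1 × 10⁻⁴)(-0.46) = 2.0 × 10⁻³ → stable
  65–184 m: −αΔT+βΔS = −(2.2 × 10⁻⁴)(-2.2)+(7.1 × 10⁻⁴)(+0.99) = 1.2 × 10⁻³ → stable
Every interval has Δρ > 0: the column is stably stratified throughout.

none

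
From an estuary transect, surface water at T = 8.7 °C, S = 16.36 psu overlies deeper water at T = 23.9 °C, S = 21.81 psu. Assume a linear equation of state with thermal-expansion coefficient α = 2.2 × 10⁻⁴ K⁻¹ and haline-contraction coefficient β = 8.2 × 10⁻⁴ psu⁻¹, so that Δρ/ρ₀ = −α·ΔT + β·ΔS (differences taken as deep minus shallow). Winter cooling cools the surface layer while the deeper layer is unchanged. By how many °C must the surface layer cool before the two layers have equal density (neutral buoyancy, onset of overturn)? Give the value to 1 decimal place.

Neutral buoyancy requires Δρ = 0, i.e. −α(T_deep − T_surf′) + β(S_deep − S_surf) = 0.
T_surf′ = T_deep − (β/α)·ΔS = 23.9 − (8.2 × 10⁻⁴/2.2 × 10⁻⁴)·(+5.45) = 3.586 °C.
Cooling required: 8.7 − (3.586) = 5.114 °C.

5.1 °C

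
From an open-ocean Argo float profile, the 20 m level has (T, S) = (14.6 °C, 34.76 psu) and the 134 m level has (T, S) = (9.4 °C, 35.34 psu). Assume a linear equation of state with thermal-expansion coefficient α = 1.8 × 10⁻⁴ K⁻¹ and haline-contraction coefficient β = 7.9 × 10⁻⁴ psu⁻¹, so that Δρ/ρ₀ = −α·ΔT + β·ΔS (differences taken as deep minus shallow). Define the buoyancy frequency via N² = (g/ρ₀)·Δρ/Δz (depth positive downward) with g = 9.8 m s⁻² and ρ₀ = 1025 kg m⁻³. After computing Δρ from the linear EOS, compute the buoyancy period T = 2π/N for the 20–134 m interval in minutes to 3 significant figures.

9.57 min

ΔT = -5.2 K, ΔS = +0.58 psu (deep − shallow).
Δρ/ρ₀ = −αΔT + βΔS = 9.36 × 10⁻⁴ + 4.582 × 10⁻⁴ = 1.3942 × 10⁻³, so Δρ ≈ 1.429 kg m⁻³.
N² = (g/ρ₀)·Δρ/Δz = g·(Δρ/ρ₀)/Δz = 9.8 × 1.3942 × 10⁻³ / 114 = 1.1985 × 10⁻⁴ s⁻².
N = √(1.1985 × 10⁻⁴) = 0.010948 rad s⁻¹ → T = 2π/N = 573.91 s = 9.5652 min ≈ 9.57 min.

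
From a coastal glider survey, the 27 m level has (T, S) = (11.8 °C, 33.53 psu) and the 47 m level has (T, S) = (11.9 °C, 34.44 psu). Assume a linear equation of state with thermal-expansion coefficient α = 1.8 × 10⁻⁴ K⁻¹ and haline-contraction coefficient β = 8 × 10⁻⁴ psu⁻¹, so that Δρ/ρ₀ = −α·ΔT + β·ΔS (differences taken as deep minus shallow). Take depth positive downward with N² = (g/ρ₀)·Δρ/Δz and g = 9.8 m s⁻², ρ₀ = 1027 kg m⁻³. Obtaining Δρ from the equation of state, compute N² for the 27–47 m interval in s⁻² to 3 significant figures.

3.48 × 10⁻⁴ s⁻²

ΔT = +0.1 K, ΔS = +0.91 psu (deep − shallow).
Δρ/ρ₀ = −αΔT + βΔS = -1.80 × 10⁻⁵ + 7.28 × 10⁻⁴ = 7.10 × 10⁻⁴, so Δρ ≈ 0.7292 kg m⁻³.
N² = (g/ρ₀)·Δρ/Δz = g·(Δρ/ρ₀)/Δz = 9.8 × 7.10 × 10⁻⁴ / 20 = 3.4790 × 10⁻⁴ s⁻² ≈ 3.48 × 10⁻⁴ s⁻².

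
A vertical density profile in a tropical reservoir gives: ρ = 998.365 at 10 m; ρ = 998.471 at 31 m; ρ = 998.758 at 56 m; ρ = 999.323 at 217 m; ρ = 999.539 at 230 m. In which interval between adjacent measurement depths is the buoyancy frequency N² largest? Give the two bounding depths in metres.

Compute the density gradient over each adjacent pair:
  10–31 m: Δρ/Δz = 0.106/21 = 5.0 × 10⁻³ kg m⁻⁴
  31–56 m: Δρ/Δz = 0.287/25 = 0.011 kg m⁻⁴
  56–217 m: Δρ/Δz = 0.565/161 = 3.5 × 10⁻³ kg m⁻⁴
  217–230 m: Δρ/Δz = 0.216/13 = 0.017 kg m⁻⁴
The largest gradient is in the 217–230 m interval — the pycnocline.

217–230 m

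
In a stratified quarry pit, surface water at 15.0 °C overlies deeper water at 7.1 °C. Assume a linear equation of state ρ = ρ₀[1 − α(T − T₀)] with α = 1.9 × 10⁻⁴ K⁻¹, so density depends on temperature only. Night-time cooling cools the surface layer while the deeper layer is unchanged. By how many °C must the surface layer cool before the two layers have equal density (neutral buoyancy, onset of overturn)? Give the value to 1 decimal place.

7.9 °C

With temperature the only control, equal density requires T_surf′ = T_deep.
T_surf′ = 7.1 °C.
Cooling required: 15.0 − 7.1 = 7.9 °C.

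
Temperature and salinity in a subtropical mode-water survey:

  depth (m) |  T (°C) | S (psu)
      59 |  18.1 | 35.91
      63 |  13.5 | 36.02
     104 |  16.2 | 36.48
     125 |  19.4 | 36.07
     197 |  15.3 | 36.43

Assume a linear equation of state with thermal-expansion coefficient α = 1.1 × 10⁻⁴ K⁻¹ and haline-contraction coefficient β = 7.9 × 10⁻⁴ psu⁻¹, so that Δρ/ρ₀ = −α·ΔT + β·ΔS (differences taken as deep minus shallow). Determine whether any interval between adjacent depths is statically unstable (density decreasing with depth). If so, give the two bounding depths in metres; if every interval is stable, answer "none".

104–125 m

Evaluate Δρ/ρ₀ = −αΔT + βΔS across each adjacent pair:
  59–63 m: −αΔT+βΔS = −(1.1 × 10⁻⁴)(-4.6)+(7.9 × 10⁻⁴)(+0.11) = 5.9 × 10⁻⁴ → stable
  63–104 m: −αΔT+βΔS = −(1.1 × 10⁻⁴)(+2.7)+(7.9 × 10⁻⁴)(+0.46) = 6.6 × 10⁻⁵ → stable
  104–125 m: −αΔT+βΔS = −(1.1 × 10⁻⁴)(+3.2)+(7.9 × 10⁻⁴)(-0.41) = -6.8 × 10⁻⁴ → UNSTABLE
  125–197 m: −αΔT+βΔS = −(1.1 × 10⁻⁴)(-4.1)+(7.9 × 10⁻⁴)(+0.36) = 7.4 × 10⁻⁴ → stable
The 104–125 m interval has Δρ < 0: lighter water underlies denser water.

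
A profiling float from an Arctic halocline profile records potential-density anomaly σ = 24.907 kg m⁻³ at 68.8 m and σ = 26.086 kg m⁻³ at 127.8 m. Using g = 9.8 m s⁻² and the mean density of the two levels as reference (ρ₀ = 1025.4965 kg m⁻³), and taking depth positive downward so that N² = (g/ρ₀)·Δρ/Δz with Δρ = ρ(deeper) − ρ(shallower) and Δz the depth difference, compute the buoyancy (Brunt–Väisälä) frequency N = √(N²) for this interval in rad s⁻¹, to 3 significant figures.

0.0138 rad s⁻¹

Δρ = 1026.086 − 1024.907 = 1.179 kg m⁻³ over Δz = 127.8 − 68.8 = 59 m.
N² = (9.8/1025.4965) × (1.179/59) = 1.9096 × 10⁻⁴ s⁻².
N = √(1.9096 × 10⁻⁴) = 0.013819 rad s⁻¹ ≈ 0.0138 rad s⁻¹.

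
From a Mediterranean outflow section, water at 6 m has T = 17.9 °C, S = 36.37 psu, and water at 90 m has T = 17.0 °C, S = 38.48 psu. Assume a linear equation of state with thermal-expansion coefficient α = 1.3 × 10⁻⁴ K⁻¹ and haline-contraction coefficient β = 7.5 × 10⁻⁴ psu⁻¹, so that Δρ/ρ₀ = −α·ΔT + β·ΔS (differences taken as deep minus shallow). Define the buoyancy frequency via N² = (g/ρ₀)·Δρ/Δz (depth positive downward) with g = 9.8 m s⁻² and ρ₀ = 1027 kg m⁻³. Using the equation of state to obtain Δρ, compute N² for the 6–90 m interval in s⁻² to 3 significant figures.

ΔT = -0.9 K, ΔS = +2.11 psu (deep − shallow).
Δρ/ρ₀ = −αΔT + βΔS = 1.17 × 10⁻⁴ + 1.5825 × 10⁻³ = 1.6995 × 10⁻³, so Δρ ≈ 1.745 kg m⁻³.
N² = (g/ρ₀)·Δρ/Δz = g·(Δρ/ρ₀)/Δz = 9.8 × 1.6995 × 10⁻³ / 84 = 1.9827 × 10⁻⁴ s⁻² ≈ 1.98 × 10⁻⁴ s⁻².

1.98 × 10⁻⁴ s⁻²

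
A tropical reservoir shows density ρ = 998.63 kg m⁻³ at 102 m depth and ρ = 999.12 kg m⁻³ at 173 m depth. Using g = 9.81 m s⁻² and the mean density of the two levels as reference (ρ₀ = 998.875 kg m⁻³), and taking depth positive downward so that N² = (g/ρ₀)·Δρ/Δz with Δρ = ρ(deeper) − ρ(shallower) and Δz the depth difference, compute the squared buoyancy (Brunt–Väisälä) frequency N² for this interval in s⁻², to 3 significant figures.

Δρ = 999.12 − 998.63 = 0.49 kg m⁻³ over Δz = 173 − 102 = 71 m.
N² = (9.81/998.875) × (0.49/71) = 6.7779 × 10⁻⁵ s⁻² ≈ 6.78 × 10⁻⁵ s⁻².

6.78 × 10⁻⁵ s⁻²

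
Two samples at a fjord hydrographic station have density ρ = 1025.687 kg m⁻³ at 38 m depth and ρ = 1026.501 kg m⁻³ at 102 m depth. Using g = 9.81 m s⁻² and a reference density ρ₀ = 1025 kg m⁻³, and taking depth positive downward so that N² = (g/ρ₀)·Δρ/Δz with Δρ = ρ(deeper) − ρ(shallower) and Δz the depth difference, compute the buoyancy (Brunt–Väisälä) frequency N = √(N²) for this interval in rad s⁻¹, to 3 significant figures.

Δρ = 1026.501 − 1025.687 = 0.814 kg m⁻³ over Δz = 102 − 38 = 64 m.
N² = (9.81/1025) × (0.814/64) = 1.2173 × 10⁻⁴ s⁻².
N = √(1.2173 × 10⁻⁴) = 0.011033 rad s⁻¹ ≈ 0.0110 rad s⁻¹.

0.0110 rad s⁻¹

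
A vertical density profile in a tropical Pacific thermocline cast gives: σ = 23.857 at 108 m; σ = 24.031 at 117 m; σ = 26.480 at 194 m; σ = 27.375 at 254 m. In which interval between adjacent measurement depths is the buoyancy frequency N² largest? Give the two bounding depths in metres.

117–194 m

Compute the density gradient over each adjacent pair:
  108–117 m: Δρ/Δz = 0.174/9 = 0.019 kg m⁻⁴
  117–194 m: Δρ/Δz = 2.449/77 = 0.032 kg m⁻⁴
  194–254 m: Δρ/Δz = 0.895/60 = 0.015 kg m⁻⁴
The largest gradient is in the 117–194 m interval — the pycnocline.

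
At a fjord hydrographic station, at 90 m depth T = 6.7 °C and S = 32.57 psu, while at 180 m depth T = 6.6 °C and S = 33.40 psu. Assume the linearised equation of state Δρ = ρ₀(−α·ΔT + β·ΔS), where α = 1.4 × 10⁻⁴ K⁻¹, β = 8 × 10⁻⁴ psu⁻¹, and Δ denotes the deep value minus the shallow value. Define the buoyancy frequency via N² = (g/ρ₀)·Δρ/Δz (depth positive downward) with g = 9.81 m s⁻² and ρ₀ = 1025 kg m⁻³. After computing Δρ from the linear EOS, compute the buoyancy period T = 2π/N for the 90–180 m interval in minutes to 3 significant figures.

ΔT = -0.1 K, ΔS = +0.83 psu (deep − shallow).
Δρ/ρ₀ = −αΔT + βΔS = 1.40 × 10⁻⁵ + 6.64 × 10⁻⁴ = 6.78 × 10⁻⁴, so Δρ ≈ 0.6949 kg m⁻³.
N² = (g/ρ₀)·Δρ/Δz = g·(Δρ/ρ₀)/Δz = 9.81 × 6.78 × 10⁻⁴ / 90 = 7.3902 × 10⁻⁵ s⁻².
N = √(7.3902 × 10⁻⁵) = 8.5966 × 10⁻³ rad s⁻¹ → T = 2π/N = 730.89 s = 12.181 min ≈ 12.2 min.

12.2 min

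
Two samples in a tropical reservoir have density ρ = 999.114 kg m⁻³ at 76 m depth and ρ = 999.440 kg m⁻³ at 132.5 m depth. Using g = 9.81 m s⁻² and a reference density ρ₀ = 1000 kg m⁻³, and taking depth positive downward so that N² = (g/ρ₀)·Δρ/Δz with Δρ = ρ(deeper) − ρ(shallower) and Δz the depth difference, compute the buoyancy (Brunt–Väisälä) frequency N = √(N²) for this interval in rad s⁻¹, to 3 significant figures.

7.52 × 10⁻³ rad s⁻¹

Δρ = 999.440 − 999.114 = 0.326 kg m⁻³ over Δz = 132.5 − 76 = 56.5 m.
N² = (9.81/1000) × (0.326/56.5) = 5.6603 × 10⁻⁵ s⁻².
N = √(5.6603 × 10⁻⁵) = 7.5235 × 10⁻³ rad s⁻¹ ≈ 7.52 × 10⁻³ rad s⁻¹.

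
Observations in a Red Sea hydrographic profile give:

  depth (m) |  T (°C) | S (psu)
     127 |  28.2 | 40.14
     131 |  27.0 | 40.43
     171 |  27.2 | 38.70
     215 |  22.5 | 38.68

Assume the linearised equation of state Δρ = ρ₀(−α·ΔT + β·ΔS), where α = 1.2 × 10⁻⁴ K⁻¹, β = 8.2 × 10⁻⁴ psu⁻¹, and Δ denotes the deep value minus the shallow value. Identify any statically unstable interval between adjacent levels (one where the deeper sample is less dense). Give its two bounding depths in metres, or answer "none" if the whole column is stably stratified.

131–171 m

Evaluate Δρ/ρ₀ = −αΔT + βΔS across each adjacent pair:
  127–131 m: −αΔT+βΔS = −(1.2 × 10⁻⁴)(-1.2)+(8.2 × 10⁻⁴)(+0.29) = 3.8 × 10⁻⁴ → stable
  131–171 m: −αΔT+βΔS = −(1.2 × 10⁻⁴)(+0.2)+(8.2 × 10⁻⁴)(-1.73) = -1.4 × 10⁻³ → UNSTABLE
  171–215 m: −αΔT+βΔS = −(1.2 × 10⁻⁴)(-4.7)+(8.2 × 10⁻⁴)(-0.02) = 5.5 × 10⁻⁴ → stable
The 131–171 m interval has Δρ < 0: lighter water underlies denser water.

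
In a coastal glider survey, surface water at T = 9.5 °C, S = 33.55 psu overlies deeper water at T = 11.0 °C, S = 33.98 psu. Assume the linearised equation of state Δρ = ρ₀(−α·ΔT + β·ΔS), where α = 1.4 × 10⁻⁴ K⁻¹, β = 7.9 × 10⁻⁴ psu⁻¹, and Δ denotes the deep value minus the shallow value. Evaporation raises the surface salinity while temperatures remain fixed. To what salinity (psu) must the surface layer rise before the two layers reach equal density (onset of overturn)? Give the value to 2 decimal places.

Neutral buoyancy requires −α(T_deep − T_surf) + β(S_deep − S_surf′) = 0.
S_surf′ = S_deep − (α/β)·ΔT = 33.98 − (1.4 × 10⁻⁴/7.9 × 10⁻⁴)·(+1.5) = 33.7142 psu.
Increase required: 33.7142 − 33.55 = 0.1642 psu.

33.71 psu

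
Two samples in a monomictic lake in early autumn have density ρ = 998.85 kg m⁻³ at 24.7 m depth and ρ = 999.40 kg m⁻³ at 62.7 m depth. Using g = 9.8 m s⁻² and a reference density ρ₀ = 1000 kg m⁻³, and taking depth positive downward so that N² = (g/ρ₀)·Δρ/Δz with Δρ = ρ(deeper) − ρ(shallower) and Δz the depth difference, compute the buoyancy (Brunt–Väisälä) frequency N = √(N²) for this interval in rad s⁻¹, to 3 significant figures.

Δρ = 999.40 − 998.85 = 0.55 kg m⁻³ over Δz = 62.7 − 24.7 = 38 m.
N² = (9.8/1000) × (0.55/38) = 1.4184 × 10⁻⁴ s⁻².
N = √(1.4184 × 10⁻⁴) = 0.011910 rad s⁻¹ ≈ 0.0119 rad s⁻¹.

0.0119 rad s⁻¹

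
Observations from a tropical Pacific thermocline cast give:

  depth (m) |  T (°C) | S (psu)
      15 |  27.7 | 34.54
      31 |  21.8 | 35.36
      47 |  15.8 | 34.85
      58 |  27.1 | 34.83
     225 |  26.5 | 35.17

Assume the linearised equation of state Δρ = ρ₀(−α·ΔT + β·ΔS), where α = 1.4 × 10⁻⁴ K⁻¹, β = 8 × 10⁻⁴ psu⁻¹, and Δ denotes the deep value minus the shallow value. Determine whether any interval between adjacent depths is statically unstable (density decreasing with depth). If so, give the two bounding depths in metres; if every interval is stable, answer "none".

Evaluate Δρ/ρ₀ = −αΔT + βΔS across each adjacent pair:
  15–31 m: −αΔT+βΔS = −(1.4 × 10⁻⁴)(-5.9)+(8 × 10⁻⁴)(+0.82) = 1.5 × 10⁻³ → stable
  31–47 m: −αΔT+βΔS = −(1.4 × 10⁻⁴)(-6.0)+(8 × 10⁻⁴)(-0.51) = 4.3 × 10⁻⁴ → stable
  47–58 m: −αΔT+βΔS = −(1.4 × 10⁻⁴)(+11.3)+(8 × 10⁻⁴)(-0.02) = -1.6 × 10⁻³ → UNSTABLE
  58–225 m: −αΔT+βΔS = −(1.4 × 10⁻⁴)(-0.6)+(8 × 10⁻⁴)(+0.34) = 3.6 × 10⁻⁴ → stable
The 47–58 m interval has Δρ < 0: lighter water underlies denser water.

47–58 m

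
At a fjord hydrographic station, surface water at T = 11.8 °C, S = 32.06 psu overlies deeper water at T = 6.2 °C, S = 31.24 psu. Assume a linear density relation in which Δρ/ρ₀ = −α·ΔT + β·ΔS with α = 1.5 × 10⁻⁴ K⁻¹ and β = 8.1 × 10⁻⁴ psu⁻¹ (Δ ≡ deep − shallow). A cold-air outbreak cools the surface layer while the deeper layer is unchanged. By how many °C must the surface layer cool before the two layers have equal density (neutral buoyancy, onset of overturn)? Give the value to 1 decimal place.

Neutral buoyancy requires Δρ = 0, i.e. −α(T_deep − T_surf′) + β(S_deep − S_surf) = 0.
T_surf′ = T_deep − (β/α)·ΔS = 6.2 − (8.1 × 10⁻⁴/1.5 × 10⁻⁴)·(-0.82) = 10.628 °C.
Cooling required: 11.8 − (10.628) = 1.172 °C.

1.2 °C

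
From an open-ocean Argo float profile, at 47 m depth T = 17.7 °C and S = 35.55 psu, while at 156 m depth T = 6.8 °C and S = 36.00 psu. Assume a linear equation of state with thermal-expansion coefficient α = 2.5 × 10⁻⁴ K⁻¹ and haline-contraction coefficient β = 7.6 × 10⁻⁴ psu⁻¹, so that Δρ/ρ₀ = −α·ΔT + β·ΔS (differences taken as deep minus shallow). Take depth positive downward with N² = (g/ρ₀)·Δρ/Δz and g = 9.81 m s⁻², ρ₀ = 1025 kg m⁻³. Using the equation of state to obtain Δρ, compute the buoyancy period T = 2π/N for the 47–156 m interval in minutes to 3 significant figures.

ΔT = -10.9 K, ΔS = +0.45 psu (deep − shallow).
Δρ/ρ₀ = −αΔT + βΔS = 2.725 × 10⁻³ + 3.42 × 10⁻⁴ = 3.067 × 10⁻³, so Δρ ≈ 3.144 kg m⁻³.
N² = (g/ρ₀)·Δρ/Δz = g·(Δρ/ρ₀)/Δz = 9.81 × 3.067 × 10⁻³ / 109 = 2.7603 × 10⁻⁴ s⁻².
N = √(2.7603 × 10⁻⁴) = 0.016614 rad s⁻¹ → T = 2π/N = 378.19 s = 6.3032 min ≈ 6.30 min.

6.30 min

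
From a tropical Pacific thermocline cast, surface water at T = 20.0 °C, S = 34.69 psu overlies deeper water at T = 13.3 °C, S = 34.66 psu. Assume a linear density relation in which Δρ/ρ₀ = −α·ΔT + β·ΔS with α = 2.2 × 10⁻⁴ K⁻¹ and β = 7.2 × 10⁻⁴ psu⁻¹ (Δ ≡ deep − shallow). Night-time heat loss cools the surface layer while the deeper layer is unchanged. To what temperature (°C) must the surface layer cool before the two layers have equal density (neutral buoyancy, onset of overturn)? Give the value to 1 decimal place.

13.4 °C

Neutral buoyancy requires Δρ = 0, i.e. −α(T_deep − T_surf′) + β(S_deep − S_surf) = 0.
T_surf′ = T_deep − (β/α)·ΔS = 13.3 − (7.2 × 10⁻⁴/2.2 × 10⁻⁴)·(-0.03) = 13.398 °C.
Cooling required: 20.0 − (13.398) = 6.602 °C.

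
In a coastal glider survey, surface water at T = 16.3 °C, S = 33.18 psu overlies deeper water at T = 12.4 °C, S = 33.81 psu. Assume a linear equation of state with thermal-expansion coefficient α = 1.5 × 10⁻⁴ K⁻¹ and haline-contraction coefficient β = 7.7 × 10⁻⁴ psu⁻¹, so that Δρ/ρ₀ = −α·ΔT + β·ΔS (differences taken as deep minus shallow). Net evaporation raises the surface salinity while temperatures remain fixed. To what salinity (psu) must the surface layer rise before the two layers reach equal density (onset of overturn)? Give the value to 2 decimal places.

Neutral buoyancy requires −α(T_deep − T_surf) + β(S_deep − S_surf′) = 0.
S_surf′ = S_deep − (α/β)·ΔT = 33.81 − (1.5 × 10⁻⁴/7.7 × 10⁻⁴)·(-3.9) = 34.5697 psu.
Increase required: 34.5697 − 33.18 = 1.3897 psu.

34.57 psu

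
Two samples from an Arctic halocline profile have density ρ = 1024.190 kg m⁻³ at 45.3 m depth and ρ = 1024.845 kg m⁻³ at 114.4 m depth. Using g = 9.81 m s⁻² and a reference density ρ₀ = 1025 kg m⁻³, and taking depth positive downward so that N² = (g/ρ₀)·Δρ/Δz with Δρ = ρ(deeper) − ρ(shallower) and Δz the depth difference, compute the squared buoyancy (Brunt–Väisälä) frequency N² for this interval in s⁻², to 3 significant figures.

9.07 × 10⁻⁵ s⁻²

Δρ = 1024.845 − 1024.190 = 0.655 kg m⁻³ over Δz = 114.4 − 45.3 = 69.1 m.
N² = (9.81/1025) × (0.655/69.1) = 9.0721 × 10⁻⁵ s⁻² ≈ 9.07 × 10⁻⁵ s⁻².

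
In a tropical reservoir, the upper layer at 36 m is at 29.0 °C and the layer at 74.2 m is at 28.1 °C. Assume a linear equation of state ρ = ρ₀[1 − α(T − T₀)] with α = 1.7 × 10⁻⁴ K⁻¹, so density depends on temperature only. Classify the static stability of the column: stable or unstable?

ΔT = 28.1 − 29.0 = -0.9 K, so Δρ/ρ₀ = −αΔT = 1.53 × 10⁻⁴.
Δρ/ρ₀ > 0, so Δρ > 0: deeper water is denser → statically stable.

stable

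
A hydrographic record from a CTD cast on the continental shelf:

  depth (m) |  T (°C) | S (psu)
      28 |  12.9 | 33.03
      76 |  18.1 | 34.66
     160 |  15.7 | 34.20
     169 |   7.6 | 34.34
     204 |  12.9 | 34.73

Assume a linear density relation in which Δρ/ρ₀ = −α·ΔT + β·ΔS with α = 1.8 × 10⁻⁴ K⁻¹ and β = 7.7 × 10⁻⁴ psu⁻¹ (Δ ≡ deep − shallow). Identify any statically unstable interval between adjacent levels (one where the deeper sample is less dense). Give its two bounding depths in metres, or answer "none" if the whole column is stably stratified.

Evaluate Δρ/ρ₀ = −αΔT + βΔS across each adjacent pair:
  28–76 m: −αΔT+βΔS = −(1.8 × 10⁻⁴)(+5.2)+(7.7 × 10⁻⁴)(+1.63) = 3.2 × 10⁻⁴ → stable
  76–160 m: −αΔT+βΔS = −(1.8 × 10⁻⁴)(-2.4)+(7.7 × 10⁻⁴)(-0.46) = 7.8 × 10⁻⁵ → stable
  160–169 m: −αΔT+βΔS = −(1.8 × 10⁻⁴)(-8.1)+(7.7 × 10⁻⁴)(+0.14) = 1.6 × 10⁻³ → stable
  169–204 m: −αΔT+βΔS = −(1.8 × 10⁻⁴)(+5.3)+(7.7 × 10⁻⁴)(+0.39) = -6.5 × 10⁻⁴ → UNSTABLE
The 169–204 m interval has Δρ < 0: lighter water underlies denser water.

169–204 m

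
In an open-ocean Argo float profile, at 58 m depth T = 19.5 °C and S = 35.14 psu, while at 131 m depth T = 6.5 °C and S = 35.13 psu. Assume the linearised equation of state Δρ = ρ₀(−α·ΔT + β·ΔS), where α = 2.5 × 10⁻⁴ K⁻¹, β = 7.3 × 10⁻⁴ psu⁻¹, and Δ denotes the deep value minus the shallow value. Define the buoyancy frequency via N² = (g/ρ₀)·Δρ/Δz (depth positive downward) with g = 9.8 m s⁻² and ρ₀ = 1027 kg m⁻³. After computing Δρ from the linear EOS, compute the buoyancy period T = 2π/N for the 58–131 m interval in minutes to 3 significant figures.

ΔT = -13.0 K, ΔS = -0.01 psu (deep − shallow).
Δρ/ρ₀ = −αΔT + βΔS = 3.25 × 10⁻³ − 7.30 × 10⁻⁶ = 3.2427 × 10⁻³, so Δρ ≈ 3.330 kg m⁻³.
N² = (g/ρ₀)·Δρ/Δz = g·(Δρ/ρ₀)/Δz = 9.8 × 3.2427 × 10⁻³ / 73 = 4.3532 × 10⁻⁴ s⁻².
N = √(4.3532 × 10⁻⁴) = 0.020864 rad s⁻¹ → T = 2π/N = 301.15 s = 5.0192 min ≈ 5.02 min.

5.02 min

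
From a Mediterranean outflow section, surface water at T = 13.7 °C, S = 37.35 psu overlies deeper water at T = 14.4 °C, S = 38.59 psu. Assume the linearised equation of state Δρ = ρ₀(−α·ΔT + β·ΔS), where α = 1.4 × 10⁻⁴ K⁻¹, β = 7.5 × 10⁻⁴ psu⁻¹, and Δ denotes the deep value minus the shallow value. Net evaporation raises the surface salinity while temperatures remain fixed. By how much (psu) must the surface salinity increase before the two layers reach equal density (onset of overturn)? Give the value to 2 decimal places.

Neutral buoyancy requires −α(T_deep − T_surf) + β(S_deep − S_surf′) = 0.
S_surf′ = S_deep − (α/β)·ΔT = 38.59 − (1.4 × 10⁻⁴/7.5 × 10⁻⁴)·(+0.7) = 38.4593 psu.
Increase required: 38.4593 − 37.35 = 1.1093 psu.

1.11 psu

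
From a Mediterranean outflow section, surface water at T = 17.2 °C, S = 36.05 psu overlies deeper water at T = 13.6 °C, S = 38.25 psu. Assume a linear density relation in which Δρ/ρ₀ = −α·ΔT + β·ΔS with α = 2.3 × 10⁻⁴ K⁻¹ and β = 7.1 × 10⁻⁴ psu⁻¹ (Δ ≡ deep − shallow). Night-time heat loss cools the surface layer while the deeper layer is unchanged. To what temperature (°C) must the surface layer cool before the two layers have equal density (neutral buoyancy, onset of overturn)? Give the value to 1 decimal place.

6.8 °C

Neutral buoyancy requires Δρ = 0, i.e. −α(T_deep − T_surf′) + β(S_deep − S_surf) = 0.
T_surf′ = T_deep − (β/α)·ΔS = 13.6 − (7.1 × 10⁻⁴/2.3 × 10⁻⁴)·(+2.20) = 6.809 °C.
Cooling required: 17.2 − (6.809) = 10.391 °C.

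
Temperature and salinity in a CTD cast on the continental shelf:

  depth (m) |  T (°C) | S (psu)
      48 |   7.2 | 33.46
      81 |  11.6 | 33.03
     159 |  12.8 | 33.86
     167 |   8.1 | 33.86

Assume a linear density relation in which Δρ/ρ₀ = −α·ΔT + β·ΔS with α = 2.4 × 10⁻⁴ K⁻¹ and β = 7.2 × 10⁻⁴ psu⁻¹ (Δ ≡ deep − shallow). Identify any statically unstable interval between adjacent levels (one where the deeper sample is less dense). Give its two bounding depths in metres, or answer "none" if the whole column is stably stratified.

Evaluate Δρ/ρ₀ = −αΔT + βΔS across each adjacent pair:
  48–81 m: −αΔT+βΔS = −(2.4 × 10⁻⁴)(+4.4)+(7.2 × 10⁻⁴)(-0.43) = -1.4 × 10⁻³ → UNSTABLE
  81–159 m: −αΔT+βΔS = −(2.4 × 10⁻⁴)(+1.2)+(7.2 × 10⁻⁴)(+0.83) = 3.1 × 10⁻⁴ → stable
  159–167 m: −αΔT+βΔS = −(2.4 × 10⁻⁴)(-4.7)+(7.2 × 10⁻⁴)(+0.00) = 1.1 × 10⁻³ → stable
The 48–81 m interval has Δρ < 0: lighter water underlies denser water.

48–81 m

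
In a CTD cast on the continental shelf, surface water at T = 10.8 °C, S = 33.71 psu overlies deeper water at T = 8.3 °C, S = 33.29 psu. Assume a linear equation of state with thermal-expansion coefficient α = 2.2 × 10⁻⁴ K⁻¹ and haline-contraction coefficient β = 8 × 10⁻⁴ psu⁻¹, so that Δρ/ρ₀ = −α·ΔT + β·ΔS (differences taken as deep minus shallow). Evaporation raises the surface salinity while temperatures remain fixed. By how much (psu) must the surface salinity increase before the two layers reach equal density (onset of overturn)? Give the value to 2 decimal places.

0.27 psu

Neutral buoyancy requires −α(T_deep − T_surf) + β(S_deep − S_surf′) = 0.
S_surf′ = S_deep − (α/β)·ΔT = 33.29 − (2.2 × 10⁻⁴/8 × 10⁻⁴)·(-2.5) = 33.9775 psu.
Increase required: 33.9775 − 33.71 = 0.2675 psu.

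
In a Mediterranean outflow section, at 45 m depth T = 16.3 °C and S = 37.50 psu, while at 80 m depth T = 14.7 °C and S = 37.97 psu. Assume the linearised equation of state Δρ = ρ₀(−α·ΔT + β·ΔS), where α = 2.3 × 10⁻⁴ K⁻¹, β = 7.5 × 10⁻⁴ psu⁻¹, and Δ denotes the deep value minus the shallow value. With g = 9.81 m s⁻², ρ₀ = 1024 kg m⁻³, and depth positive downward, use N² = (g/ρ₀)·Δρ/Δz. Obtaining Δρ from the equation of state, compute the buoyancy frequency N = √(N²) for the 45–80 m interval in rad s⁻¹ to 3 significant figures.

ΔT = -1.6 K, ΔS = +0.47 psu (deep − shallow).
Δρ/ρ₀ = −αΔT + βΔS = 3.68 × 10⁻⁴ + 3.525 × 10⁻⁴ = 7.205 × 10⁻⁴, so Δρ ≈ 0.7378 kg m⁻³.
N² = (g/ρ₀)·Δρ/Δz = g·(Δρ/ρ₀)/Δz = 9.81 × 7.205 × 10⁻⁴ / 35 = 2.0195 × 10⁻⁴ s⁻².
N = √(2.0195 × 10⁻⁴) = 0.014211 rad s⁻¹ ≈ 0.0142 rad s⁻¹.

0.0142 rad s⁻¹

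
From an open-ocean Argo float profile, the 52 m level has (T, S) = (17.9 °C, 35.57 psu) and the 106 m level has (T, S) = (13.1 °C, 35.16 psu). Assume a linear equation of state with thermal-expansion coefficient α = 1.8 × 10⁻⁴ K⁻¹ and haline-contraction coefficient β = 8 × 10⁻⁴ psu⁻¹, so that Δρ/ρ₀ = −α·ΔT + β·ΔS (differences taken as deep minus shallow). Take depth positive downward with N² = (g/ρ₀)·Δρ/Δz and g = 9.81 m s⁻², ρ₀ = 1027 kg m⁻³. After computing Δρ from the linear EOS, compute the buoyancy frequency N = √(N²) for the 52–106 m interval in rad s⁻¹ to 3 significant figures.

ΔT = -4.8 K, ΔS = -0.41 psu (deep − shallow).
Δρ/ρ₀ = −αΔT + βΔS = 8.64 × 10⁻⁴ − 3.28 × 10⁻⁴ = 5.36 × 10⁻⁴, so Δρ ≈ 0.5505 kg m⁻³.
N² = (g/ρ₀)·Δρ/Δz = g·(Δρ/ρ₀)/Δz = 9.81 × 5.36 × 10⁻⁴ / 54 = 9.7373 × 10⁻⁵ s⁻².
N = √(9.7373 × 10⁻⁵) = 9.8678 × 10⁻³ rad s⁻¹ ≈ 9.87 × 10⁻³ rad s⁻¹.

9.87 × 10⁻³ rad s⁻¹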